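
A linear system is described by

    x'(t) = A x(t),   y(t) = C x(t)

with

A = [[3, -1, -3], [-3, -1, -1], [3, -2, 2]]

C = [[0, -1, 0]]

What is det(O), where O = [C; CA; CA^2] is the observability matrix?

-33

CA = [[3, 1, 1]]
CA^2 = [[9, -6, -8]]
Observability matrix O = [C; CA; CA^2] = [[0, -1, 0], [3, 1, 1], [9, -6, -8]]
Expanding along the first row, det(O) = 0·(1·(-8) - 1·(-6)) - (-1)·(3·(-8) - 1·9) + 0·(3·(-6) - 1·9) = 0·(-2) - (-1)·(-33) + 0·(-27) = -33
Since det(O) ≠ 0, rank(O) = 3 and the system is completely observable.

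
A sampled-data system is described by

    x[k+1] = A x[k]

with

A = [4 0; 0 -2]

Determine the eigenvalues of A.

-2, 4

det(zI - A) = z^2 - (tr A)z + det A, with tr A = 4 + (-2) = 2 and det A = 4·(-2) - 0·0 = -8 - 0 = -8.
So p(z) = det(zI - A) = z^2 - 2z - 8.
Factor z^2 - 2z - 8: two numbers with sum 2 and product -8 are 4 and -2, so z^2 - 2z - 8 = (z - 4)(z + 2).
Hence p(z) = (z - 4) (z + 2), with roots -2, 4.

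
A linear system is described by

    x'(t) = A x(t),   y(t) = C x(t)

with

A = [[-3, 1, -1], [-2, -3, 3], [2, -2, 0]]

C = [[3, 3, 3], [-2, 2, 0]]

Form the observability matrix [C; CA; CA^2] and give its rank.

CA = [[-9, -12, 6], [2, -8, 8]]
CA^2 = [[63, 15, -27], [26, 10, -26]]
Observability matrix O = [C; CA; CA^2] = [[3, 3, 3], [-2, 2, 0], [-9, -12, 6], [2, -8, 8], [63, 15, -27], [26, 10, -26]]
Take the 3×3 submatrix of O formed by rows 1, 2, 3: [[3, 3, 3], [-2, 2, 0], [-9, -12, 6]]. Its determinant is 3·(2·6 - 0·(-12)) - 3·((-2)·6 - 0·(-9)) + 3·((-2)·(-12) - 2·(-9)) = 3·12 - 3·(-12) + 3·42 = 198 ≠ 0.
So rank(O) ≥ 3; since O has 3 columns, rank(O) = 3.
rank(O) = 3 = n, so the pair (A, C) is completely observable.

3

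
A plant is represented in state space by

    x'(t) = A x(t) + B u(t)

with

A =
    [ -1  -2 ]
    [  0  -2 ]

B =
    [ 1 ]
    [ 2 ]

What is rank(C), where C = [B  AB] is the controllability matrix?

AB = [[-5], [-4]]
Controllability matrix C = [B  AB] = [[1, -5], [2, -4]]
det(C) = 1·(-4) - (-5)·2 = -4 - (-10) = 6 ≠ 0, so rank(C) = 2.
rank(C) = 2 = n, so the pair (A, B) is completely controllable.

2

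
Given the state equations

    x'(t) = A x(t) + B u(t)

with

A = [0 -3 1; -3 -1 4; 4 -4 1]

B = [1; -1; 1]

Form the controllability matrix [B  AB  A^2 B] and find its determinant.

-41

AB = [[4], [2], [9]]
A^2B = [[3], [22], [17]]
Controllability matrix C = [B  AB  A^2B] = [[1, 4, 3], [-1, 2, 22], [1, 9, 17]]
Expanding along the first row, det(C) = 1·(2·17 - 22·9) - 4·((-1)·17 - 22·1) + 3·((-1)·9 - 2·1) = 1·(-164) - 4·(-39) + 3·(-11) = -41
Since det(C) ≠ 0, rank(C) = 3 and the system is completely controllable.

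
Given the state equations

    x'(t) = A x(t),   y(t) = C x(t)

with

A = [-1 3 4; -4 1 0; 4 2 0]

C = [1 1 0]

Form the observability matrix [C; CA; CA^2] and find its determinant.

CA = [[-5, 4, 4]]
CA^2 = [[5, -3, -20]]
Observability matrix O = [C; CA; CA^2] = [[1, 1, 0], [-5, 4, 4], [5, -3, -20]]
Expanding along the first row, det(O) = 1·(4·(-20) - 4·(-3)) - 1·((-5)·(-20) - 4·5) + 0·((-5)·(-3) - 4·5) = 1·(-68) - 1·80 + 0·(-5) = -148
Since det(O) ≠ 0, rank(O) = 3 and the system is completely observable.

-148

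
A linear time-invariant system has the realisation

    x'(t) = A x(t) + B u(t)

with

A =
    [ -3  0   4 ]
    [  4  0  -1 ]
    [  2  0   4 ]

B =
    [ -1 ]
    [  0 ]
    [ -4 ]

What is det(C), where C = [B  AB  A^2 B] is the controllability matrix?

-1156

AB = [[-13], [0], [-18]]
A^2B = [[-33], [-34], [-98]]
Controllability matrix C = [B  AB  A^2B] = [[-1, -13, -33], [0, 0, -34], [-4, -18, -98]]
Expanding along the first row, det(C) = (-1)·(0·(-98) - (-34)·(-18)) - (-13)·(0·(-98) - (-34)·(-4)) + (-33)·(0·(-18) - 0·(-4)) = (-1)·(-612) - (-13)·(-136) + (-33)·0 = -1156
Since det(C) ≠ 0, rank(C) = 3 and the system is completely controllable.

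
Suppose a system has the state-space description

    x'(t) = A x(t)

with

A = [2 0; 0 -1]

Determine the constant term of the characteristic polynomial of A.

-2

For a 2×2 matrix, det(sI - A) = s^2 - (tr A)s + det A.
tr A = 1, det A = -2.
So p(s) = s^2 - s - 2.
The constant term is -2.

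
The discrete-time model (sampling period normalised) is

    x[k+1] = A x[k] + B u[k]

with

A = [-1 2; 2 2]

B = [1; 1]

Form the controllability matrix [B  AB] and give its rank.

2

AB = [[1], [4]]
Controllability matrix C = [B  AB] = [[1, 1], [1, 4]]
det(C) = 1·4 - 1·1 = 4 - 1 = 3 ≠ 0, so rank(C) = 2.
rank(C) = 2 = n, so the pair (A, B) is completely controllable.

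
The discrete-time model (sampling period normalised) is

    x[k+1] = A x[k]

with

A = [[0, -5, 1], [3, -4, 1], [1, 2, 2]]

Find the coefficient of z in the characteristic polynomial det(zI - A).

Expand det(zI - A) for the 3×3 matrix.
p(z) = z^3 + 2z^2 + 4z - 35.
(Check: constant term = det(-A) = (-1)^3 det A = -35; coefficient of z^2 = -tr A = 2.)
The coefficient of z is 4.

4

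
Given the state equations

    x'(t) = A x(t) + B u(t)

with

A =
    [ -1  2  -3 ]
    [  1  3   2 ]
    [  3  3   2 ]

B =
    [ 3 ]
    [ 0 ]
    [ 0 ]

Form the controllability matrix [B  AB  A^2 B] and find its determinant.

AB = [[-3], [3], [9]]
A^2B = [[-18], [24], [18]]
Controllability matrix C = [B  AB  A^2B] = [[3, -3, -18], [0, 3, 24], [0, 9, 18]]
Expanding along the first row, det(C) = 3·(3·18 - 24·9) - (-3)·(0·18 - 24·0) + (-18)·(0·9 - 3·0) = 3·(-162) - (-3)·0 + (-18)·0 = -486
Since det(C) ≠ 0, rank(C) = 3 and the system is completely controllable.

-486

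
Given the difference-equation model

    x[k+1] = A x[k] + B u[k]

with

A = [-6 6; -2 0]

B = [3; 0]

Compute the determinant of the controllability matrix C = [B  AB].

AB = [[-18], [-6]]
Controllability matrix C = [B  AB] = [[3, -18], [0, -6]]
det(C) = 3·(-6) - (-18)·0 = -18 - 0 = -18
Since det(C) ≠ 0, rank(C) = 2 and the system is completely controllable.

-18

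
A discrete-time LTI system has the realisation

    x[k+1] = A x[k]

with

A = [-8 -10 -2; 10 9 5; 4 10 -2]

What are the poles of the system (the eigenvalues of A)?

-4, -1, 4

det(zI - A) = z^3 - (tr A)z^2 + (M11 + M22 + M33)z - det A, where Mii is the 2×2 principal minor of A obtained by deleting row i and column i.
tr A = (-8) + 9 + (-2) = -1; M11 = 9·(-2) - 5·10 = -18 - 50 = -68; M22 = (-8)·(-2) - (-2)·4 = 16 - (-8) = 24; M33 = (-8)·9 - (-10)·10 = -72 - (-100) = 28; sum of minors = -16.
det A = (-8)·(9·(-2) - 5·10) - (-10)·(10·(-2) - 5·4) + (-2)·(10·10 - 9·4) = (-8)·(-68) - (-10)·(-40) + (-2)·64 = 16.
So p(z) = det(zI - A) = z^3 + z^2 - 16z - 16.
Rational-root test: any integer root divides -16. Testing small divisors, z = -1 works: p(-1) = -1 + 1 + 16 + (-16) = 0, so (z + 1) is a factor.
Dividing, p(z) = (z + 1)(z^2 - 16).
Factor z^2 - 16: two numbers with sum 0 and product -16 are 4 and -4, so z^2 - 16 = (z - 4)(z + 4).
Hence p(z) = (z - 4) (z + 1) (z + 4), with roots -4, -1, 4.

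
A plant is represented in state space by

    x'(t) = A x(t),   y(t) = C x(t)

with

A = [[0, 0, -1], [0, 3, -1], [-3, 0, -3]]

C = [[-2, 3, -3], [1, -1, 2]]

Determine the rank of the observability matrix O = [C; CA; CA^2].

CA = [[9, 9, 8], [-6, -3, -6]]
CA^2 = [[-24, 27, -42], [18, -9, 27]]
Observability matrix O = [C; CA; CA^2] = [[-2, 3, -3], [1, -1, 2], [9, 9, 8], [-6, -3, -6], [-24, 27, -42], [18, -9, 27]]
Take the 3×3 submatrix of O formed by rows 1, 2, 3: [[-2, 3, -3], [1, -1, 2], [9, 9, 8]]. Its determinant is (-2)·((-1)·8 - 2·9) - 3·(1·8 - 2·9) + (-3)·(1·9 - (-1)·9) = (-2)·(-26) - 3·(-10) + (-3)·18 = 28 ≠ 0.
So rank(O) ≥ 3; since O has 3 columns, rank(O) = 3.
rank(O) = 3 = n, so the pair (A, C) is completely observable.

3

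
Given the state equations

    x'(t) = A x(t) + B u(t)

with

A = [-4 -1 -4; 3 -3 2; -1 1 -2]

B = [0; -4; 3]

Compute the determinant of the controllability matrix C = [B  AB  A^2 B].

AB = [[-8], [18], [-10]]
A^2B = [[54], [-98], [46]]
Controllability matrix C = [B  AB  A^2B] = [[0, -8, 54], [-4, 18, -98], [3, -10, 46]]
Expanding along the first row, det(C) = 0·(18·46 - (-98)·(-10)) - (-8)·((-4)·46 - (-98)·3) + 54·((-4)·(-10) - 18·3) = 0·(-152) - (-8)·110 + 54·(-14) = 124
Since det(C) ≠ 0, rank(C) = 3 and the system is completely controllable.

124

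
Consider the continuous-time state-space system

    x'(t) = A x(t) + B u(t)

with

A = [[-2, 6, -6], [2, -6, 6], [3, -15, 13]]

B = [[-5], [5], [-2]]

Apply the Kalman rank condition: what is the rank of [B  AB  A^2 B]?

AB = [[52], [-52], [-116]]
A^2B = [[280], [-280], [-572]]
Controllability matrix C = [B  AB  A^2B] = [[-5, 52, 280], [5, -52, -280], [-2, -116, -572]]
The rows r1, r2, r3 of C are linearly dependent: r1 + r2 = 0 (check each entry), so rank(C) ≤ 2.
The 2×2 minor from rows 1, 3, columns 1, 2 is (-5)·(-116) - 52·(-2) = 580 - (-104) = 684 ≠ 0, so rank(C) = 2.
rank(C) = 2 < n = 3, so the pair (A, B) is not completely controllable.

2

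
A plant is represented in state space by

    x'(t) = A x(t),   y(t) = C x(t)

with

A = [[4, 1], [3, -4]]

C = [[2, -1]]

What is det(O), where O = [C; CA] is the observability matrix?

17

CA = [[5, 6]]
Observability matrix O = [C; CA] = [[2, -1], [5, 6]]
det(O) = 2·6 - (-1)·5 = 12 - (-5) = 17
Since det(O) ≠ 0, rank(O) = 2 and the system is completely observable.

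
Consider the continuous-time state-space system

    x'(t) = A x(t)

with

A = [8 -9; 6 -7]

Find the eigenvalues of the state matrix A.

-1, 2

det(sI - A) = s^2 - (tr A)s + det A, with tr A = 8 + (-7) = 1 and det A = 8·(-7) - (-9)·6 = -56 - (-54) = -2.
So p(s) = det(sI - A) = s^2 - s - 2.
Factor s^2 - s - 2: two numbers with sum 1 and product -2 are 2 and -1, so s^2 - s - 2 = (s - 2)(s + 1).
Hence p(s) = (s - 2) (s + 1), with roots -1, 2.
At least one eigenvalue has non-negative real part, so the system is not asymptotically stable.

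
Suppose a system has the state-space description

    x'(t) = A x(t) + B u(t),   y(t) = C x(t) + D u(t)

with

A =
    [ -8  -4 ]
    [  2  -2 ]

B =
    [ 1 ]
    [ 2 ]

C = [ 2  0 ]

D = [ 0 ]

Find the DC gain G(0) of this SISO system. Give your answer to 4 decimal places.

G(0) = C(-A)^{-1}B + D = -C A^{-1} B + D.
det A = 24, so A^{-1} = (1/24)·adj(A) = [[-1/12, 1/6], [-1/12, -1/3]]
A^{-1} B = [1/4, -3/4]^T
C A^{-1} B = 1/2
G(0) = D - C A^{-1} B = 0 - (1/2) = -1/2 ≈ -0.5000

-0.5000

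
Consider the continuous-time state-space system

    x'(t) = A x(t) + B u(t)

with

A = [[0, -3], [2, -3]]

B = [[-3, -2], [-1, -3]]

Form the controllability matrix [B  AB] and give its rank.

AB = [[3, 9], [-3, 5]]
Controllability matrix C = [B  AB] = [[-3, -2, 3, 9], [-1, -3, -3, 5]]
Take the 2×2 submatrix of C formed by columns 1, 2: [[-3, -2], [-1, -3]]. Its determinant is (-3)·(-3) - (-2)·(-1) = 9 - 2 = 7 ≠ 0.
So rank(C) ≥ 2; since C has 2 rows, rank(C) = 2.
rank(C) = 2 = n, so the pair (A, B) is completely controllable.

2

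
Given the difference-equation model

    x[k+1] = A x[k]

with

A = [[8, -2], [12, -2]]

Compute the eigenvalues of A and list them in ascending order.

2, 4

det(zI - A) = z^2 - (tr A)z + det A, with tr A = 8 + (-2) = 6 and det A = 8·(-2) - (-2)·12 = -16 - (-24) = 8.
So p(z) = det(zI - A) = z^2 - 6z + 8.
Factor z^2 - 6z + 8: two numbers with sum 6 and product 8 are 4 and 2, so z^2 - 6z + 8 = (z - 4)(z - 2).
Hence p(z) = (z - 4) (z - 2), with roots 2, 4.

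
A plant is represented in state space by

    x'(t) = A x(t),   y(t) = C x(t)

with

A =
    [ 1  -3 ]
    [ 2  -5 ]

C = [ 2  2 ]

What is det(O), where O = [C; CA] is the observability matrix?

CA = [[6, -16]]
Observability matrix O = [C; CA] = [[2, 2], [6, -16]]
det(O) = 2·(-16) - 2·6 = -32 - 12 = -44
Since det(O) ≠ 0, rank(O) = 2 and the system is completely observable.

-44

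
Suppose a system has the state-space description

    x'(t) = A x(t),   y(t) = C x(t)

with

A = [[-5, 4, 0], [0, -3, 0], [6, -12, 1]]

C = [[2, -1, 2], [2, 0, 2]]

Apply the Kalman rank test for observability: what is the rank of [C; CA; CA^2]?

CA = [[2, -13, 2], [2, -16, 2]]
CA^2 = [[2, 23, 2], [2, 32, 2]]
Observability matrix O = [C; CA; CA^2] = [[2, -1, 2], [2, 0, 2], [2, -13, 2], [2, -16, 2], [2, 23, 2], [2, 32, 2]]
The columns c1, c2, c3 of O are linearly dependent: -c1 + c3 = 0 (check each entry), so rank(O) ≤ 2.
The 2×2 minor from rows 1, 2, columns 1, 2 is 2·0 - (-1)·2 = 0 - (-2) = 2 ≠ 0, so rank(O) = 2.
rank(O) = 2 < n = 3, so the pair (A, C) is not completely observable.

2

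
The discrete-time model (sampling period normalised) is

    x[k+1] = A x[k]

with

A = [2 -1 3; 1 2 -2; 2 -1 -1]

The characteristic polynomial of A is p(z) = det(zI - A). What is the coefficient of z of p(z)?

-7

Expand det(zI - A) for the 3×3 matrix.
p(z) = z^3 - 3z^2 - 7z + 20.
(Check: constant term = det(-A) = (-1)^3 det A = 20; coefficient of z^2 = -tr A = -3.)
The coefficient of z is -7.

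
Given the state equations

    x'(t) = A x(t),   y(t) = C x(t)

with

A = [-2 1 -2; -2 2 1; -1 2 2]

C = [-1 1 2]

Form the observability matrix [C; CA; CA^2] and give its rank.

CA = [[-2, 5, 7]]
CA^2 = [[-13, 22, 23]]
Observability matrix O = [C; CA; CA^2] = [[-1, 1, 2], [-2, 5, 7], [-13, 22, 23]]
det(O) = (-1)·(5·23 - 7·22) - 1·((-2)·23 - 7·(-13)) + 2·((-2)·22 - 5·(-13)) = (-1)·(-39) - 1·45 + 2·21 = 36 ≠ 0, so rank(O) = 3.
rank(O) = 3 = n, so the pair (A, C) is completely observable.

3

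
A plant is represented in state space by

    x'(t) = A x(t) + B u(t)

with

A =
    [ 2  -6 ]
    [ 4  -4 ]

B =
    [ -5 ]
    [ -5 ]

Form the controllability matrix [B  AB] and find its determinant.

100

AB = [[20], [0]]
Controllability matrix C = [B  AB] = [[-5, 20], [-5, 0]]
det(C) = (-5)·0 - 20·(-5) = 0 - (-100) = 100
Since det(C) ≠ 0, rank(C) = 2 and the system is completely controllable.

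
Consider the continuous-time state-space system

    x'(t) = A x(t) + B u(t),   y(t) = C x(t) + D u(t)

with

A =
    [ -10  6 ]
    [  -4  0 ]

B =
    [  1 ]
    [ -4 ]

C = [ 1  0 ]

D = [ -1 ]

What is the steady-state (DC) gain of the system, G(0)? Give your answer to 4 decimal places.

-2.0000

G(0) = C(-A)^{-1}B + D = -C A^{-1} B + D.
det A = 24, so A^{-1} = (1/24)·adj(A) = [[0, -1/4], [1/6, -5/12]]
A^{-1} B = [1, 11/6]^T
C A^{-1} B = 1
G(0) = D - C A^{-1} B = -1 - (1) = -2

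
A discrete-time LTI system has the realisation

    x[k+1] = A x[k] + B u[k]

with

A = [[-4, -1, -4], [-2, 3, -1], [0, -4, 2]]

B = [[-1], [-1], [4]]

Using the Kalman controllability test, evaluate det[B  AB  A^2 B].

AB = [[-11], [-5], [12]]
A^2B = [[1], [-5], [44]]
Controllability matrix C = [B  AB  A^2B] = [[-1, -11, 1], [-1, -5, -5], [4, 12, 44]]
Expanding along the first row, det(C) = (-1)·((-5)·44 - (-5)·12) - (-11)·((-1)·44 - (-5)·4) + 1·((-1)·12 - (-5)·4) = (-1)·(-160) - (-11)·(-24) + 1·8 = -96
Since det(C) ≠ 0, rank(C) = 3 and the system is completely controllable.

-96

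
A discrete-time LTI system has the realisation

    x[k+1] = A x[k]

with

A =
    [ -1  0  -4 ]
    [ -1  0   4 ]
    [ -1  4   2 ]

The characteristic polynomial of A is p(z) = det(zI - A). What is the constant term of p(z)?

-32

Expand det(zI - A) for the 3×3 matrix.
p(z) = z^3 - z^2 - 22z - 32.
(Check: constant term = det(-A) = (-1)^3 det A = -32; coefficient of z^2 = -tr A = -1.)
The constant term is -32.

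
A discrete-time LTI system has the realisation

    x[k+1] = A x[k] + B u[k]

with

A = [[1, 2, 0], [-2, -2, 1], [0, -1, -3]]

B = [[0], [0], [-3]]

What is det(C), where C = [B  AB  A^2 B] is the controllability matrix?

54

AB = [[0], [-3], [9]]
A^2B = [[-6], [15], [-24]]
Controllability matrix C = [B  AB  A^2B] = [[0, 0, -6], [0, -3, 15], [-3, 9, -24]]
Expanding along the first row, det(C) = 0·((-3)·(-24) - 15·9) - 0·(0·(-24) - 15·(-3)) + (-6)·(0·9 - (-3)·(-3)) = 0·(-63) - 0·45 + (-6)·(-9) = 54
Since det(C) ≠ 0, rank(C) = 3 and the system is completely controllable.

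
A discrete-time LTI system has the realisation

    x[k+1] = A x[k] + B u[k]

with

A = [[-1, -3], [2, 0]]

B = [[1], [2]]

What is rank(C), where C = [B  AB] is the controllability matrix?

AB = [[-7], [2]]
Controllability matrix C = [B  AB] = [[1, -7], [2, 2]]
det(C) = 1·2 - (-7)·2 = 2 - (-14) = 16 ≠ 0, so rank(C) = 2.
rank(C) = 2 = n, so the pair (A, B) is completely controllable.

2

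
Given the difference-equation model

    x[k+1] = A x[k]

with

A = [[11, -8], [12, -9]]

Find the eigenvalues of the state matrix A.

-1, 3

det(zI - A) = z^2 - (tr A)z + det A, with tr A = 11 + (-9) = 2 and det A = 11·(-9) - (-8)·12 = -99 - (-96) = -3.
So p(z) = det(zI - A) = z^2 - 2z - 3.
Factor z^2 - 2z - 3: two numbers with sum 2 and product -3 are 3 and -1, so z^2 - 2z - 3 = (z - 3)(z + 1).
Hence p(z) = (z - 3) (z + 1), with roots -1, 3.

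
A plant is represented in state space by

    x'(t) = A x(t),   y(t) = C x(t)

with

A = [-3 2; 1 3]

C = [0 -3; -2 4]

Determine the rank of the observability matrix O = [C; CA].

2

CA = [[-3, -9], [10, 8]]
Observability matrix O = [C; CA] = [[0, -3], [-2, 4], [-3, -9], [10, 8]]
Take the 2×2 submatrix of O formed by rows 1, 2: [[0, -3], [-2, 4]]. Its determinant is 0·4 - (-3)·(-2) = 0 - 6 = -6 ≠ 0.
So rank(O) ≥ 2; since O has 2 columns, rank(O) = 2.
rank(O) = 2 = n, so the pair (A, C) is completely observable.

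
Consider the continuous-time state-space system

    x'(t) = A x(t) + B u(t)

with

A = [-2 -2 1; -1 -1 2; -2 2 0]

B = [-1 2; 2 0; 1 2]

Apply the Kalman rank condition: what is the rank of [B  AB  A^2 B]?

AB = [[-1, -2], [1, 2], [6, -4]]
A^2B = [[6, -4], [12, -8], [4, 8]]
Controllability matrix C = [B  AB  A^2B] = [[-1, 2, -1, -2, 6, -4], [2, 0, 1, 2, 12, -8], [1, 2, 6, -4, 4, 8]]
Take the 3×3 submatrix of C formed by columns 1, 2, 3: [[-1, 2, -1], [2, 0, 1], [1, 2, 6]]. Its determinant is (-1)·(0·6 - 1·2) - 2·(2·6 - 1·1) + (-1)·(2·2 - 0·1) = (-1)·(-2) - 2·11 + (-1)·4 = -24 ≠ 0.
So rank(C) ≥ 3; since C has 3 rows, rank(C) = 3.
rank(C) = 3 = n, so the pair (A, B) is completely controllable.

3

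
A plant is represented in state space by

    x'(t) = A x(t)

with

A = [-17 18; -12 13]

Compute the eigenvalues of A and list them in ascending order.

-5, 1

det(sI - A) = s^2 - (tr A)s + det A, with tr A = (-17) + 13 = -4 and det A = (-17)·13 - 18·(-12) = -221 - (-216) = -5.
So p(s) = det(sI - A) = s^2 + 4s - 5.
Factor s^2 + 4s - 5: two numbers with sum -4 and product -5 are 1 and -5, so s^2 + 4s - 5 = (s - 1)(s + 5).
Hence p(s) = (s - 1) (s + 5), with roots -5, 1.
At least one eigenvalue has non-negative real part, so the system is not asymptotically stable.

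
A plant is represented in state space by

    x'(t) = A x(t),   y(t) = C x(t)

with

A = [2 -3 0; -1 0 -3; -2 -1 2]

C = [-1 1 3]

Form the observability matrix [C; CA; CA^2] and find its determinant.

-594

CA = [[-9, 0, 3]]
CA^2 = [[-24, 24, 6]]
Observability matrix O = [C; CA; CA^2] = [[-1, 1, 3], [-9, 0, 3], [-24, 24, 6]]
Expanding along the first row, det(O) = (-1)·(0·6 - 3·24) - 1·((-9)·6 - 3·(-24)) + 3·((-9)·24 - 0·(-24)) = (-1)·(-72) - 1·18 + 3·(-216) = -594
Since det(O) ≠ 0, rank(O) = 3 and the system is completely observable.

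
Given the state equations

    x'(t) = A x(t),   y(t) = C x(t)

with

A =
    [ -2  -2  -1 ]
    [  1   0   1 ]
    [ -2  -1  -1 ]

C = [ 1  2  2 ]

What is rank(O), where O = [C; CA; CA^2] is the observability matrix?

3

CA = [[-4, -4, -1]]
CA^2 = [[6, 9, 1]]
Observability matrix O = [C; CA; CA^2] = [[1, 2, 2], [-4, -4, -1], [6, 9, 1]]
det(O) = 1·((-4)·1 - (-1)·9) - 2·((-4)·1 - (-1)·6) + 2·((-4)·9 - (-4)·6) = 1·5 - 2·2 + 2·(-12) = -23 ≠ 0, so rank(O) = 3.
rank(O) = 3 = n, so the pair (A, C) is completely observable.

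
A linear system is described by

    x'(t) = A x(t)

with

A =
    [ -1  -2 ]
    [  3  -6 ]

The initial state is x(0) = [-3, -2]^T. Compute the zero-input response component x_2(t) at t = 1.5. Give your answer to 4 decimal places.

-0.0481

det(sI - A) = s^2 - (tr A)s + det A, with tr A = (-1) + (-6) = -7 and det A = (-1)·(-6) - (-2)·3 = 6 - (-6) = 12.
So p(s) = det(sI - A) = s^2 + 7s + 12.
Factor s^2 + 7s + 12: two numbers with sum -7 and product 12 are -3 and -4, so s^2 + 7s + 12 = (s + 3)(s + 4).
Hence p(s) = (s + 3) (s + 4), with roots -4, -3.
The eigenvalues -4, -3 are distinct and real, so A is diagonalisable and x(t) = e^{At} x(0) = V diag(e^{λ_i t}) V^{-1} x(0), where the columns of V are the eigenvectors.
λ = -4: A - (-4)I = [[3, -2], [3, -2]]. Row 1 gives 3·v1 + (-2)·v2 = 0, so take v_1 = [-2, -3]^T.
λ = -3: A - (-3)I = [[2, -2], [3, -3]]. Row 1 gives 2·v1 + (-2)·v2 = 0, so take v_2 = [-1, -1]^T.
V = [v_1 v_2] = [[-2, -1], [-3, -1]] has det V = -1, so V^{-1} = adj(V)/det V = [[1, -1], [-3, 2]].
Modal coordinates z(0) = V^{-1} x(0): 1·(-3) + (-1)·(-2) = -1; (-3)·(-3) + 2·(-2) = 5; so z(0) = [-1, 5]^T.
x_2(t) = Σ_i (v_i)_2 · z_i(0) · e^{λ_i t} (row 2 of V times the modal terms).
x_2(1.5) = (-3)·(-1)·e^{-4·1.5} + (-1)·5·e^{-3·1.5} = 3·0.002479 + (-5)·0.011109 = -0.0481.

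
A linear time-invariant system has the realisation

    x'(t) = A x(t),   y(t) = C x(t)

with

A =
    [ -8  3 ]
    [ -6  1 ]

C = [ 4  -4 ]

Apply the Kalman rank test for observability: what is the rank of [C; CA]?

1

CA = [[-8, 8]]
Observability matrix O = [C; CA] = [[4, -4], [-8, 8]]
Every row of O is a scalar multiple of row 1 = [4, -4] (multipliers 1, -2), so the rows span a one-dimensional space.
O ≠ 0, hence rank(O) = 1.
rank(O) = 1 < n = 2, so the pair (A, C) is not completely observable.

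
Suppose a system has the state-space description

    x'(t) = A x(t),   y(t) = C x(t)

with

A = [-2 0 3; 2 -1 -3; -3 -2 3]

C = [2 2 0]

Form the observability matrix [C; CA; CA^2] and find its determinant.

-24

CA = [[0, -2, 0]]
CA^2 = [[-4, 2, 6]]
Observability matrix O = [C; CA; CA^2] = [[2, 2, 0], [0, -2, 0], [-4, 2, 6]]
Expanding along the first row, det(O) = 2·((-2)·6 - 0·2) - 2·(0·6 - 0·(-4)) + 0·(0·2 - (-2)·(-4)) = 2·(-12) - 2·0 + 0·(-8) = -24
Since det(O) ≠ 0, rank(O) = 3 and the system is completely observable.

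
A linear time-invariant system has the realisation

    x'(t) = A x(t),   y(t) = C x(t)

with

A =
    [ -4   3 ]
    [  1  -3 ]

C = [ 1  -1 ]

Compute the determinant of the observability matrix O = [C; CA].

CA = [[-5, 6]]
Observability matrix O = [C; CA] = [[1, -1], [-5, 6]]
det(O) = 1·6 - (-1)·(-5) = 6 - 5 = 1
Since det(O) ≠ 0, rank(O) = 2 and the system is completely observable.

1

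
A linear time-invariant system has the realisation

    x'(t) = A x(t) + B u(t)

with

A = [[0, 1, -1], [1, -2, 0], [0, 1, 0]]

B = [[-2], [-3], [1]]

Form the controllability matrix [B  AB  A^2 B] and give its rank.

3

AB = [[-4], [4], [-3]]
A^2B = [[7], [-12], [4]]
Controllability matrix C = [B  AB  A^2B] = [[-2, -4, 7], [-3, 4, -12], [1, -3, 4]]
det(C) = (-2)·(4·4 - (-12)·(-3)) - (-4)·((-3)·4 - (-12)·1) + 7·((-3)·(-3) - 4·1) = (-2)·(-20) - (-4)·0 + 7·5 = 75 ≠ 0, so rank(C) = 3.
rank(C) = 3 = n, so the pair (A, B) is completely controllable.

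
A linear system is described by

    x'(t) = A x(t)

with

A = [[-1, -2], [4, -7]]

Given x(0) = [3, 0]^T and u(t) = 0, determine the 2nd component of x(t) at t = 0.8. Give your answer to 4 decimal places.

det(sI - A) = s^2 - (tr A)s + det A, with tr A = (-1) + (-7) = -8 and det A = (-1)·(-7) - (-2)·4 = 7 - (-8) = 15.
So p(s) = det(sI - A) = s^2 + 8s + 15.
Factor s^2 + 8s + 15: two numbers with sum -8 and product 15 are -3 and -5, so s^2 + 8s + 15 = (s + 3)(s + 5).
Hence p(s) = (s + 3) (s + 5), with roots -5, -3.
The eigenvalues -5, -3 are distinct and real, so A is diagonalisable and x(t) = e^{At} x(0) = V diag(e^{λ_i t}) V^{-1} x(0), where the columns of V are the eigenvectors.
λ = -5: A - (-5)I = [[4, -2], [4, -2]]. Row 1 gives 4·v1 + (-2)·v2 = 0, so take v_1 = [1, 2]^T.
λ = -3: A - (-3)I = [[2, -2], [4, -4]]. Row 1 gives 2·v1 + (-2)·v2 = 0, so take v_2 = [-1, -1]^T.
V = [v_1 v_2] = [[1, -1], [2, -1]] has det V = 1, so V^{-1} = adj(V)/det V = [[-1, 1], [-2, 1]].
Modal coordinates z(0) = V^{-1} x(0): (-1)·3 + 1·0 = -3; (-2)·3 + 1·0 = -6; so z(0) = [-3, -6]^T.
x_2(t) = Σ_i (v_i)_2 · z_i(0) · e^{λ_i t} (row 2 of V times the modal terms).
x_2(0.8) = 2·(-3)·e^{-5·0.8} + (-1)·(-6)·e^{-3·0.8} = (-6)·0.018316 + 6·0.090718 = 0.4344.

0.4344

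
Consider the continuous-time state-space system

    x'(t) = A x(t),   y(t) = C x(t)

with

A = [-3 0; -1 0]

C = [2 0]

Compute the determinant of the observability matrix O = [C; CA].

0

CA = [[-6, 0]]
Observability matrix O = [C; CA] = [[2, 0], [-6, 0]]
det(O) = 2·0 - 0·(-6) = 0 - 0 = 0
Since det(O) = 0, rank(O) < 2 and the system is not completely observable.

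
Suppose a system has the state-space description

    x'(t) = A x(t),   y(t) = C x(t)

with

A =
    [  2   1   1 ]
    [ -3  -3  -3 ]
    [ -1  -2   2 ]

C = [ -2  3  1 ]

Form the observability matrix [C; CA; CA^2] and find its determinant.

CA = [[-14, -13, -9]]
CA^2 = [[20, 43, 7]]
Observability matrix O = [C; CA; CA^2] = [[-2, 3, 1], [-14, -13, -9], [20, 43, 7]]
Expanding along the first row, det(O) = (-2)·((-13)·7 - (-9)·43) - 3·((-14)·7 - (-9)·20) + 1·((-14)·43 - (-13)·20) = (-2)·296 - 3·82 + 1·(-342) = -1180
Since det(O) ≠ 0, rank(O) = 3 and the system is completely observable.

-1180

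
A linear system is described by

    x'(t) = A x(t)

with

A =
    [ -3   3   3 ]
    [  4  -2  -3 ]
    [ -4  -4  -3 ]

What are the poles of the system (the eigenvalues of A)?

det(sI - A) = s^3 - (tr A)s^2 + (M11 + M22 + M33)s - det A, where Mii is the 2×2 principal minor of A obtained by deleting row i and column i.
tr A = (-3) + (-2) + (-3) = -8; M11 = (-2)·(-3) - (-3)·(-4) = 6 - 12 = -6; M22 = (-3)·(-3) - 3·(-4) = 9 - (-12) = 21; M33 = (-3)·(-2) - 3·4 = 6 - 12 = -6; sum of minors = 9.
det A = (-3)·((-2)·(-3) - (-3)·(-4)) - 3·(4·(-3) - (-3)·(-4)) + 3·(4·(-4) - (-2)·(-4)) = (-3)·(-6) - 3·(-24) + 3·(-24) = 18.
So p(s) = det(sI - A) = s^3 + 8s^2 + 9s - 18.
Rational-root test: any integer root divides -18. Testing small divisors, s = 1 works: p(1) = 1 + 8 + 9 + (-18) = 0, so (s - 1) is a factor.
Dividing, p(s) = (s - 1)(s^2 + 9s + 18).
Factor s^2 + 9s + 18: two numbers with sum -9 and product 18 are -3 and -6, so s^2 + 9s + 18 = (s + 3)(s + 6).
Hence p(s) = (s - 1) (s + 3) (s + 6), with roots -6, -3, 1.
At least one eigenvalue has non-negative real part, so the system is not asymptotically stable.

-6, -3, 1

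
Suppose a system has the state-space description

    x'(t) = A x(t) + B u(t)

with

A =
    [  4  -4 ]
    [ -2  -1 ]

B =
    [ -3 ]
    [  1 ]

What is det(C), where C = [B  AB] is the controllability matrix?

AB = [[-16], [5]]
Controllability matrix C = [B  AB] = [[-3, -16], [1, 5]]
det(C) = (-3)·5 - (-16)·1 = -15 - (-16) = 1
Since det(C) ≠ 0, rank(C) = 2 and the system is completely controllable.

1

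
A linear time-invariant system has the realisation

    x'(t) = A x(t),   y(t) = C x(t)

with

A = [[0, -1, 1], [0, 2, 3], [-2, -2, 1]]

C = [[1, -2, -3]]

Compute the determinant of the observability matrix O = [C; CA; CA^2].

CA = [[6, 1, -8]]
CA^2 = [[16, 12, 1]]
Observability matrix O = [C; CA; CA^2] = [[1, -2, -3], [6, 1, -8], [16, 12, 1]]
Expanding along the first row, det(O) = 1·(1·1 - (-8)·12) - (-2)·(6·1 - (-8)·16) + (-3)·(6·12 - 1·16) = 1·97 - (-2)·134 + (-3)·56 = 197
Since det(O) ≠ 0, rank(O) = 3 and the system is completely observable.

197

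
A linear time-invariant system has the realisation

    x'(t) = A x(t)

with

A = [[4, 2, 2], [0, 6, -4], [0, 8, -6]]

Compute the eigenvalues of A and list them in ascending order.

det(sI - A) = s^3 - (tr A)s^2 + (M11 + M22 + M33)s - det A, where Mii is the 2×2 principal minor of A obtained by deleting row i and column i.
tr A = 4 + 6 + (-6) = 4; M11 = 6·(-6) - (-4)·8 = -36 - (-32) = -4; M22 = 4·(-6) - 2·0 = -24 - 0 = -24; M33 = 4·6 - 2·0 = 24 - 0 = 24; sum of minors = -4.
det A = 4·(6·(-6) - (-4)·8) - 2·(0·(-6) - (-4)·0) + 2·(0·8 - 6·0) = 4·(-4) - 2·0 + 2·0 = -16.
So p(s) = det(sI - A) = s^3 - 4s^2 - 4s + 16.
Rational-root test: any integer root divides 16. Testing small divisors, s = -2 works: p(-2) = -8 + (-16) + 8 + 16 = 0, so (s + 2) is a factor.
Dividing, p(s) = (s + 2)(s^2 - 6s + 8).
Factor s^2 - 6s + 8: two numbers with sum 6 and product 8 are 4 and 2, so s^2 - 6s + 8 = (s - 4)(s - 2).
Hence p(s) = (s - 4) (s - 2) (s + 2), with roots -2, 2, 4.
At least one eigenvalue has non-negative real part, so the system is not asymptotically stable.

-2, 2, 4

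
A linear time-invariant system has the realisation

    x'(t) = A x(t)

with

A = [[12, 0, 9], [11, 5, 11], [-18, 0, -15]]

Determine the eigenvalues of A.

det(sI - A) = s^3 - (tr A)s^2 + (M11 + M22 + M33)s - det A, where Mii is the 2×2 principal minor of A obtained by deleting row i and column i.
tr A = 12 + 5 + (-15) = 2; M11 = 5·(-15) - 11·0 = -75 - 0 = -75; M22 = 12·(-15) - 9·(-18) = -180 - (-162) = -18; M33 = 12·5 - 0·11 = 60 - 0 = 60; sum of minors = -33.
det A = 12·(5·(-15) - 11·0) - 0·(11·(-15) - 11·(-18)) + 9·(11·0 - 5·(-18)) = 12·(-75) - 0·33 + 9·90 = -90.
So p(s) = det(sI - A) = s^3 - 2s^2 - 33s + 90.
Rational-root test: any integer root divides 90. Testing small divisors, s = 3 works: p(3) = 27 + (-18) + (-99) + 90 = 0, so (s - 3) is a factor.
Dividing, p(s) = (s - 3)(s^2 + s - 30).
Factor s^2 + s - 30: two numbers with sum -1 and product -30 are 5 and -6, so s^2 + s - 30 = (s - 5)(s + 6).
Hence p(s) = (s - 5) (s - 3) (s + 6), with roots -6, 3, 5.
At least one eigenvalue has non-negative real part, so the system is not asymptotically stable.

-6, 3, 5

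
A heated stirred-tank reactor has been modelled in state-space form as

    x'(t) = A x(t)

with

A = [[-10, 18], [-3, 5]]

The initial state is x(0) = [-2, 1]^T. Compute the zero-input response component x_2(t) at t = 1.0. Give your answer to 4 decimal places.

det(sI - A) = s^2 - (tr A)s + det A, with tr A = (-10) + 5 = -5 and det A = (-10)·5 - 18·(-3) = -50 - (-54) = 4.
So p(s) = det(sI - A) = s^2 + 5s + 4.
Factor s^2 + 5s + 4: two numbers with sum -5 and product 4 are -1 and -4, so s^2 + 5s + 4 = (s + 1)(s + 4).
Hence p(s) = (s + 1) (s + 4), with roots -4, -1.
The eigenvalues -4, -1 are distinct and real, so A is diagonalisable and x(t) = e^{At} x(0) = V diag(e^{λ_i t}) V^{-1} x(0), where the columns of V are the eigenvectors.
λ = -4: A - (-4)I = [[-6, 18], [-3, 9]]. Row 1 gives (-6)·v1 + 18·v2 = 0, so take v_1 = [3, 1]^T.
λ = -1: A - (-1)I = [[-9, 18], [-3, 6]]. Row 1 gives (-9)·v1 + 18·v2 = 0, so take v_2 = [-2, -1]^T.
V = [v_1 v_2] = [[3, -2], [1, -1]] has det V = -1, so V^{-1} = adj(V)/det V = [[1, -2], [1, -3]].
Modal coordinates z(0) = V^{-1} x(0): 1·(-2) + (-2)·1 = -4; 1·(-2) + (-3)·1 = -5; so z(0) = [-4, -5]^T.
x_2(t) = Σ_i (v_i)_2 · z_i(0) · e^{λ_i t} (row 2 of V times the modal terms).
x_2(1.0) = 1·(-4)·e^{-4·1.0} + (-1)·(-5)·e^{-1·1.0} = (-4)·0.018316 + 5·0.367879 = 1.7661.

1.7661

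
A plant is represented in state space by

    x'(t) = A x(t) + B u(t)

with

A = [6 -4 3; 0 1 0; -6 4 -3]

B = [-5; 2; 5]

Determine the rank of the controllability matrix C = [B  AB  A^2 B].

2

AB = [[-23], [2], [23]]
A^2B = [[-77], [2], [77]]
Controllability matrix C = [B  AB  A^2B] = [[-5, -23, -77], [2, 2, 2], [5, 23, 77]]
The rows r1, r2, r3 of C are linearly dependent: r1 + r3 = 0 (check each entry), so rank(C) ≤ 2.
The 2×2 minor from rows 1, 2, columns 1, 2 is (-5)·2 - (-23)·2 = -10 - (-46) = 36 ≠ 0, so rank(C) = 2.
rank(C) = 2 < n = 3, so the pair (A, B) is not completely controllable.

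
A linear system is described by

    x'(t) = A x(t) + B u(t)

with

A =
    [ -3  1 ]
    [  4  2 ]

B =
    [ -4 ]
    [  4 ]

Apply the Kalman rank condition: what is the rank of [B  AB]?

2

AB = [[16], [-8]]
Controllability matrix C = [B  AB] = [[-4, 16], [4, -8]]
det(C) = (-4)·(-8) - 16·4 = 32 - 64 = -32 ≠ 0, so rank(C) = 2.
rank(C) = 2 = n, so the pair (A, B) is completely controllable.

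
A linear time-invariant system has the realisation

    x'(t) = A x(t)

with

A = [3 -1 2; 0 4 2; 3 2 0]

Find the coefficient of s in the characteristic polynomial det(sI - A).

2

Expand det(sI - A) for the 3×3 matrix.
p(s) = s^3 - 7s^2 + 2s + 42.
(Check: constant term = det(-A) = (-1)^3 det A = 42; coefficient of s^2 = -tr A = -7.)
The coefficient of s is 2.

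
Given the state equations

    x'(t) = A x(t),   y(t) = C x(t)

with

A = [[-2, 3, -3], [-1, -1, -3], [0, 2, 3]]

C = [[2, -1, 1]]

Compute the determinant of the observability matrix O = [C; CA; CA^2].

-189

CA = [[-3, 9, 0]]
CA^2 = [[-3, -18, -18]]
Observability matrix O = [C; CA; CA^2] = [[2, -1, 1], [-3, 9, 0], [-3, -18, -18]]
Expanding along the first row, det(O) = 2·(9·(-18) - 0·(-18)) - (-1)·((-3)·(-18) - 0·(-3)) + 1·((-3)·(-18) - 9·(-3)) = 2·(-162) - (-1)·54 + 1·81 = -189
Since det(O) ≠ 0, rank(O) = 3 and the system is completely observable.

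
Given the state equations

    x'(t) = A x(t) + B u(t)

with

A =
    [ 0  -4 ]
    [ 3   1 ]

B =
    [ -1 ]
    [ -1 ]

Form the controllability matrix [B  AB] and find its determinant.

8

AB = [[4], [-4]]
Controllability matrix C = [B  AB] = [[-1, 4], [-1, -4]]
det(C) = (-1)·(-4) - 4·(-1) = 4 - (-4) = 8
Since det(C) ≠ 0, rank(C) = 2 and the system is completely controllable.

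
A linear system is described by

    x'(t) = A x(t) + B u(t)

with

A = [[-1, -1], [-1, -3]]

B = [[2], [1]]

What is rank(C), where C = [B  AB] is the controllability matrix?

2

AB = [[-3], [-5]]
Controllability matrix C = [B  AB] = [[2, -3], [1, -5]]
det(C) = 2·(-5) - (-3)·1 = -10 - (-3) = -7 ≠ 0, so rank(C) = 2.
rank(C) = 2 = n, so the pair (A, B) is completely controllable.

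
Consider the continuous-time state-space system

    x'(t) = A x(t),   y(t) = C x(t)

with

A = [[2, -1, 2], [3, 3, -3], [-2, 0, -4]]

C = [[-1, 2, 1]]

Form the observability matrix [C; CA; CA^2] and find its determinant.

CA = [[2, 7, -12]]
CA^2 = [[49, 19, 31]]
Observability matrix O = [C; CA; CA^2] = [[-1, 2, 1], [2, 7, -12], [49, 19, 31]]
Expanding along the first row, det(O) = (-1)·(7·31 - (-12)·19) - 2·(2·31 - (-12)·49) + 1·(2·19 - 7·49) = (-1)·445 - 2·650 + 1·(-305) = -2050
Since det(O) ≠ 0, rank(O) = 3 and the system is completely observable.

-2050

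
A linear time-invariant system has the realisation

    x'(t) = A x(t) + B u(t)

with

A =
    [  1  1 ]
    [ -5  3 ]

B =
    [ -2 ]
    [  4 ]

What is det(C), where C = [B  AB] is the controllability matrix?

-52

AB = [[2], [22]]
Controllability matrix C = [B  AB] = [[-2, 2], [4, 22]]
det(C) = (-2)·22 - 2·4 = -44 - 8 = -52
Since det(C) ≠ 0, rank(C) = 2 and the system is completely controllable.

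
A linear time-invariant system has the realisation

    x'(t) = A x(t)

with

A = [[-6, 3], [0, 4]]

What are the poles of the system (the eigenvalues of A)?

-6, 4

det(sI - A) = s^2 - (tr A)s + det A, with tr A = (-6) + 4 = -2 and det A = (-6)·4 - 3·0 = -24 - 0 = -24.
So p(s) = det(sI - A) = s^2 + 2s - 24.
Factor s^2 + 2s - 24: two numbers with sum -2 and product -24 are 4 and -6, so s^2 + 2s - 24 = (s - 4)(s + 6).
Hence p(s) = (s - 4) (s + 6), with roots -6, 4.
At least one eigenvalue has non-negative real part, so the system is not asymptotically stable.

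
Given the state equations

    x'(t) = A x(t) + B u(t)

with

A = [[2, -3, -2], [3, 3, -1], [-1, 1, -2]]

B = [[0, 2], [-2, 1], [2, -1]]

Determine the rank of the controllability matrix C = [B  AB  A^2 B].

AB = [[2, 3], [-8, 10], [-6, 1]]
A^2B = [[40, -26], [-12, 38], [2, 5]]
Controllability matrix C = [B  AB  A^2B] = [[0, 2, 2, 3, 40, -26], [-2, 1, -8, 10, -12, 38], [2, -1, -6, 1, 2, 5]]
Take the 3×3 submatrix of C formed by columns 1, 2, 3: [[0, 2, 2], [-2, 1, -8], [2, -1, -6]]. Its determinant is 0·(1·(-6) - (-8)·(-1)) - 2·((-2)·(-6) - (-8)·2) + 2·((-2)·(-1) - 1·2) = 0·(-14) - 2·28 + 2·0 = -56 ≠ 0.
So rank(C) ≥ 3; since C has 3 rows, rank(C) = 3.
rank(C) = 3 = n, so the pair (A, B) is completely controllable.

3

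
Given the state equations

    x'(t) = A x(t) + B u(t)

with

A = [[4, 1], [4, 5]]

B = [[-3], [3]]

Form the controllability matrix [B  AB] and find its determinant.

AB = [[-9], [3]]
Controllability matrix C = [B  AB] = [[-3, -9], [3, 3]]
det(C) = (-3)·3 - (-9)·3 = -9 - (-27) = 18
Since det(C) ≠ 0, rank(C) = 2 and the system is completely controllable.

18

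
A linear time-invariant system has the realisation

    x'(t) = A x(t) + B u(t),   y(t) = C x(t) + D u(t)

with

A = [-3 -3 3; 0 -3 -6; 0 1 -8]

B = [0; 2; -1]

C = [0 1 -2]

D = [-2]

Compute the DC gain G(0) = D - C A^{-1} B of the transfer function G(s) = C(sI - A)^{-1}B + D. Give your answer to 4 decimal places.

G(0) = C(-A)^{-1}B + D = -C A^{-1} B + D.
det A = -90, so A^{-1} = (1/-90)·adj(A) = [[-1/3, 7/30, -3/10], [0, -4/15, 1/5], [0, -1/30, -1/10]]
A^{-1} B = [23/30, -11/15, 1/30]^T
C A^{-1} B = -4/5
G(0) = D - C A^{-1} B = -2 - (-4/5) = -6/5 ≈ -1.2000

-1.2000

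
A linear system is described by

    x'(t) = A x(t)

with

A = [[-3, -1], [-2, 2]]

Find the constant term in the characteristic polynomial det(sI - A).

-8

For a 2×2 matrix, det(sI - A) = s^2 - (tr A)s + det A.
tr A = -1, det A = -8.
So p(s) = s^2 + s - 8.
The constant term is -8.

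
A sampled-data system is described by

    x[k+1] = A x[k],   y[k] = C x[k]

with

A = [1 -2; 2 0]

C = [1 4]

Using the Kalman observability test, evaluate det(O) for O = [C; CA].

CA = [[9, -2]]
Observability matrix O = [C; CA] = [[1, 4], [9, -2]]
det(O) = 1·(-2) - 4·9 = -2 - 36 = -38
Since det(O) ≠ 0, rank(O) = 2 and the system is completely observable.

-38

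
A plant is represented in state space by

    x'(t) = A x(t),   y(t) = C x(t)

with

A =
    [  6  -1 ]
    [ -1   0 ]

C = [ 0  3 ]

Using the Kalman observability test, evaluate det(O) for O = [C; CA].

CA = [[-3, 0]]
Observability matrix O = [C; CA] = [[0, 3], [-3, 0]]
det(O) = 0·0 - 3·(-3) = 0 - (-9) = 9
Since det(O) ≠ 0, rank(O) = 2 and the system is completely observable.

9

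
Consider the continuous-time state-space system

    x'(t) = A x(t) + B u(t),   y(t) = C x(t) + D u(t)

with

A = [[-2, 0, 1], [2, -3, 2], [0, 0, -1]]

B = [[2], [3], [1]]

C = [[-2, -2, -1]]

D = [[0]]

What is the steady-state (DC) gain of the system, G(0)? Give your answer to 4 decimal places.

-9.3333

G(0) = C(-A)^{-1}B + D = -C A^{-1} B + D.
det A = -6, so A^{-1} = (1/-6)·adj(A) = [[-1/2, 0, -1/2], [-1/3, -1/3, -1], [0, 0, -1]]
A^{-1} B = [-3/2, -8/3, -1]^T
C A^{-1} B = 28/3
G(0) = D - C A^{-1} B = 0 - (28/3) = -28/3 ≈ -9.3333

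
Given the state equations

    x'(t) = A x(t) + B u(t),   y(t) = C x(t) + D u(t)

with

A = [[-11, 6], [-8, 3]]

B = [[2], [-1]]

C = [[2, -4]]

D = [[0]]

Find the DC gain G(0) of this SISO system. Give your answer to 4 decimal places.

G(0) = C(-A)^{-1}B + D = -C A^{-1} B + D.
det A = 15, so A^{-1} = (1/15)·adj(A) = [[1/5, -2/5], [8/15, -11/15]]
A^{-1} B = [4/5, 9/5]^T
C A^{-1} B = -28/5
G(0) = D - C A^{-1} B = 0 - (-28/5) = 28/5 ≈ 5.6000

5.6000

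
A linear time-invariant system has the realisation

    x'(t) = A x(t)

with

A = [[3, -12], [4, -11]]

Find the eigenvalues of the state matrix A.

det(sI - A) = s^2 - (tr A)s + det A, with tr A = 3 + (-11) = -8 and det A = 3·(-11) - (-12)·4 = -33 - (-48) = 15.
So p(s) = det(sI - A) = s^2 + 8s + 15.
Factor s^2 + 8s + 15: two numbers with sum -8 and product 15 are -3 and -5, so s^2 + 8s + 15 = (s + 3)(s + 5).
Hence p(s) = (s + 3) (s + 5), with roots -5, -3.
All eigenvalues have negative real part, so the system is asymptotically stable.

-5, -3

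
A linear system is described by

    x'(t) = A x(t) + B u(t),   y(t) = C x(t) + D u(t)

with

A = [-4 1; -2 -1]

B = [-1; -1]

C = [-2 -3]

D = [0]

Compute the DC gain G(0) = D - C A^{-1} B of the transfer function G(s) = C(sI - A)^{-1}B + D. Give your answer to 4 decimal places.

1.6667

G(0) = C(-A)^{-1}B + D = -C A^{-1} B + D.
det A = 6, so A^{-1} = (1/6)·adj(A) = [[-1/6, -1/6], [1/3, -2/3]]
A^{-1} B = [1/3, 1/3]^T
C A^{-1} B = -5/3
G(0) = D - C A^{-1} B = 0 - (-5/3) = 5/3 ≈ 1.6667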